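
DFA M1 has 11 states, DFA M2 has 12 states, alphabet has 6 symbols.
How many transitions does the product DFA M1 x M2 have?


Product DFA has 11 * 12 = 132 states.
Each has 6 transitions: 132 * 6 = 792

792


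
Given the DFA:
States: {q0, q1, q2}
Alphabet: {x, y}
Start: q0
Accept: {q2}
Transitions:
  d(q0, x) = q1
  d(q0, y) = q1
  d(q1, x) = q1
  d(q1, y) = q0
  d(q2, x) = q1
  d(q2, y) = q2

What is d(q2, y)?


Looking up transition d(q2, y)

q2


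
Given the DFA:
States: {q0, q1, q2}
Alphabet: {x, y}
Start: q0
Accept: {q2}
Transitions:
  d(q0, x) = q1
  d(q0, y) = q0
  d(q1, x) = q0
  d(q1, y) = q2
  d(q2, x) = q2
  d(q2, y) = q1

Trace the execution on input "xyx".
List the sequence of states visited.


Input: xyx
d(q0, x) = q1
d(q1, y) = q2
d(q2, x) = q2


q0 -> q1 -> q2 -> q2


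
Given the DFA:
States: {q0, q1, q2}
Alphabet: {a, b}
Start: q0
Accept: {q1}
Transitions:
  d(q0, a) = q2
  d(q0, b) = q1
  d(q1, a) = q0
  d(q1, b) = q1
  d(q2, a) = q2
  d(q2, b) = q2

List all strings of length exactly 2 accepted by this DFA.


All strings of length 2: 4 total
Accepted: 1

"bb"


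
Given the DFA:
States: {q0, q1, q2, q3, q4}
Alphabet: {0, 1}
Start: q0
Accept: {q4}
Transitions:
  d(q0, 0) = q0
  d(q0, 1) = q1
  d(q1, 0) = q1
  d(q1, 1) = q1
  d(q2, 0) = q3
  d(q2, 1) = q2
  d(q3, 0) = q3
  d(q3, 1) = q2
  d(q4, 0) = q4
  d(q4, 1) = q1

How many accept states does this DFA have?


Accept states listed: {q4}
Counting: q4(1)

1


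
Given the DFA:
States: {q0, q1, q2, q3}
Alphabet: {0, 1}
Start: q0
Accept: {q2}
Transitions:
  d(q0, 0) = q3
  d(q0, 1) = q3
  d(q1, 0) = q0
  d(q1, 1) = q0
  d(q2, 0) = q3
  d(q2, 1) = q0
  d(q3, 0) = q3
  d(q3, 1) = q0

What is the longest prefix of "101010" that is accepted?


Run the DFA, marking each prefix where the state is accepting:
  "" -> q0 [reject]
  "1" -> q3 [reject]
  "10" -> q3 [reject]
  "101" -> q0 [reject]
  "1010" -> q3 [reject]
  "10101" -> q0 [reject]
  "101010" -> q3 [reject]

No prefix is accepted


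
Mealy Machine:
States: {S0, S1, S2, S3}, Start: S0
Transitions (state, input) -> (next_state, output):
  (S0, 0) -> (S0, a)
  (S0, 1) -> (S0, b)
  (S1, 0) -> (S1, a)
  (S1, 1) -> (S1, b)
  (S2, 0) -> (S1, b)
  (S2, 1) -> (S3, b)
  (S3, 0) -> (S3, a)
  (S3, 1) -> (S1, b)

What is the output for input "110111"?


Step-by-step:
  (S0, 1) -> (S0, b)
  (S0, 1) -> (S0, b)
  (S0, 0) -> (S0, a)
  (S0, 1) -> (S0, b)
  (S0, 1) -> (S0, b)
  (S0, 1) -> (S0, b)

"bbabbb"


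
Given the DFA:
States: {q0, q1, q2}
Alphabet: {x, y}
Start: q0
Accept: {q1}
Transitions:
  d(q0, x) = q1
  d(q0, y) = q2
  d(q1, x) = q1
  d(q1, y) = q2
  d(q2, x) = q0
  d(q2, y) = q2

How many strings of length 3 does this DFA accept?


Enumerating all length-3 strings:
  "xxx" -> q1 [accept]
  "xxy" -> q2 [reject]
  "xyx" -> q0 [reject]
  "xyy" -> q2 [reject]
  "yxx" -> q1 [accept]
  "yxy" -> q2 [reject]
  "yyx" -> q0 [reject]
  "yyy" -> q2 [reject]

2 out of 8


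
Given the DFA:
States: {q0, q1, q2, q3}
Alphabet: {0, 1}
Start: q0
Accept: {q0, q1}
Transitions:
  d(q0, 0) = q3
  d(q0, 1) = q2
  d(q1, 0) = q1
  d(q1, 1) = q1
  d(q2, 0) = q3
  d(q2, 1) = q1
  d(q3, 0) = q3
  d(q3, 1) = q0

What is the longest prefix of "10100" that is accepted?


Run the DFA, marking each prefix where the state is accepting:
  "" -> q0 [accept]
  "1" -> q2 [reject]
  "10" -> q3 [reject]
  "101" -> q0 [accept]
  "1010" -> q3 [reject]
  "10100" -> q3 [reject]

"101"


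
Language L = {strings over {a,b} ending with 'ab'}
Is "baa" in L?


last two symbols = 'aa'

No, "baa" is not in L


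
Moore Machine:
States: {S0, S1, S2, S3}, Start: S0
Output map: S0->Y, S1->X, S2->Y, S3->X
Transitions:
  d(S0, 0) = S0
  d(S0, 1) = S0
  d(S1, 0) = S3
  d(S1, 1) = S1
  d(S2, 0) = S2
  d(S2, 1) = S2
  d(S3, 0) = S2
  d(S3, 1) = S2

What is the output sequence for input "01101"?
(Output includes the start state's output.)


Start: S0 (output Y)
  --0--> S0 (output Y)
  --1--> S0 (output Y)
  --1--> S0 (output Y)
  --0--> S0 (output Y)
  --1--> S0 (output Y)

"YYYYYY"


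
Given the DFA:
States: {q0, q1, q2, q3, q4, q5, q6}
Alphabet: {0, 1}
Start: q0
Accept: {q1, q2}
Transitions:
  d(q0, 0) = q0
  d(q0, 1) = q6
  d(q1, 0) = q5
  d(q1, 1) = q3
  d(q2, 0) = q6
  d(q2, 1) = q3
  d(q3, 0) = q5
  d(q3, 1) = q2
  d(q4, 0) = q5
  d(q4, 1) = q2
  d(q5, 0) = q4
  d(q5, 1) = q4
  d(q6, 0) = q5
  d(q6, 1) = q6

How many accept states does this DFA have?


Accept states listed: {q1, q2}
Counting: q1(1) q2(2)

2


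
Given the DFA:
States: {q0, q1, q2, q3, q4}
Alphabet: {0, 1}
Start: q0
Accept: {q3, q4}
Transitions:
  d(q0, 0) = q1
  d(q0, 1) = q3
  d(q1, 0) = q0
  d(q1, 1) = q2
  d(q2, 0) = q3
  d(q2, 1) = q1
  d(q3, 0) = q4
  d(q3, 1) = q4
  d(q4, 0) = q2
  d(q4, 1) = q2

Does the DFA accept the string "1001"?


Trace: q0 -> q3 -> q4 -> q2 -> q1
Final state: q1
Accept states: {q3, q4}

No, rejected (final state q1 is not an accept state)


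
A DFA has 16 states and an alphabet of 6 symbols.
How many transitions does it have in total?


Each state has exactly one transition per symbol.
16 * 6 = 96

96


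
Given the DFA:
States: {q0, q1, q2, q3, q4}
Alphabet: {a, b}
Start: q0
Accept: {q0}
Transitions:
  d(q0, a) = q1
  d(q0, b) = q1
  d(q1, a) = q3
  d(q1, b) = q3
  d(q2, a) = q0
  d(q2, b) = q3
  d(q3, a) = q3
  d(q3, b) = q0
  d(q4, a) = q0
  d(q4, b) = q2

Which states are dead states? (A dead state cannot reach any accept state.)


Forward reachability from each state:
  q0 -> reaches accept state q0 (live)
  q1 -> reaches accept state q0 (live)
  q2 -> reaches accept state q0 (live)
  q3 -> reaches accept state q0 (live)
  q4 -> reaches accept state q0 (live)

None (all states can reach an accept state)


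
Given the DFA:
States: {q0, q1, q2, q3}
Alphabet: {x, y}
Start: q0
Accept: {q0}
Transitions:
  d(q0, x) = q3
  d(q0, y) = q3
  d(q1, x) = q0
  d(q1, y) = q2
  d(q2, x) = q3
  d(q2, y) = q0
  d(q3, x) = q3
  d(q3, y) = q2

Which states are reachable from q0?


BFS from q0:
  layer 0: {q0}
  layer 1: {q3}
  layer 2: {q2}

{q0, q2, q3}


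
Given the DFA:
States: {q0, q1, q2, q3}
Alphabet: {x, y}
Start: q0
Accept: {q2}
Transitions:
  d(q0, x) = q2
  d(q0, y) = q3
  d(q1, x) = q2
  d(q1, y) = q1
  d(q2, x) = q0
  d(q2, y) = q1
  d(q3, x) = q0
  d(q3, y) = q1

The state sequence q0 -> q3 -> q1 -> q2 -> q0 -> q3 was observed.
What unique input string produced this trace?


Trace back each transition to find the symbol:
  q0 --[y]--> q3
  q3 --[y]--> q1
  q1 --[x]--> q2
  q2 --[x]--> q0
  q0 --[y]--> q3

"yyxxy"


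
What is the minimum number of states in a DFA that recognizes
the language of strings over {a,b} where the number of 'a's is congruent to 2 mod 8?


States track (count of 'a') mod 8.
Need 8 states: one per remainder 0..7; accept = remainder 2.

8


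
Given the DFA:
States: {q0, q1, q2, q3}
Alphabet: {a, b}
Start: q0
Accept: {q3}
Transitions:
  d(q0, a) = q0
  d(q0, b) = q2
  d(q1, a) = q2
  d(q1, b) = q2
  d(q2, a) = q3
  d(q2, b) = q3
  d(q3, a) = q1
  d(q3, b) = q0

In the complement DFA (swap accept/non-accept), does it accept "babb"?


Trace: q0 -> q2 -> q3 -> q0 -> q2
Final: q2
Original accept: {q3}
Complement: q2 is not in original accept

Yes, complement accepts (original rejects)


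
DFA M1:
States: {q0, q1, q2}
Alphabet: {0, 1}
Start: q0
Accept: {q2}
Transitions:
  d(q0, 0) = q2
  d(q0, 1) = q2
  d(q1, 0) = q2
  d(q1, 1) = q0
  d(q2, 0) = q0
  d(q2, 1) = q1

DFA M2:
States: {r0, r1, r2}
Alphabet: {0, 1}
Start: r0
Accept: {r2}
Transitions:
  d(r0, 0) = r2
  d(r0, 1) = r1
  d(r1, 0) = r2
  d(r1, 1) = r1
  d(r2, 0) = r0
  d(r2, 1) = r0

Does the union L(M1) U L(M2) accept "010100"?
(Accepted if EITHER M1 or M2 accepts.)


M1: final=q0 accepted=False
M2: final=r0 accepted=False

No, union rejects (neither accepts)


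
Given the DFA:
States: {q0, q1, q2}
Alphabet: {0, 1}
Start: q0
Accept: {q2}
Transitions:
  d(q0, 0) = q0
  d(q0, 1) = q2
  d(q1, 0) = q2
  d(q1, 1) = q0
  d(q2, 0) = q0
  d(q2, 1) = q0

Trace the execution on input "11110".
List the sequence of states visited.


Input: 11110
d(q0, 1) = q2
d(q2, 1) = q0
d(q0, 1) = q2
d(q2, 1) = q0
d(q0, 0) = q0


q0 -> q2 -> q0 -> q2 -> q0 -> q0


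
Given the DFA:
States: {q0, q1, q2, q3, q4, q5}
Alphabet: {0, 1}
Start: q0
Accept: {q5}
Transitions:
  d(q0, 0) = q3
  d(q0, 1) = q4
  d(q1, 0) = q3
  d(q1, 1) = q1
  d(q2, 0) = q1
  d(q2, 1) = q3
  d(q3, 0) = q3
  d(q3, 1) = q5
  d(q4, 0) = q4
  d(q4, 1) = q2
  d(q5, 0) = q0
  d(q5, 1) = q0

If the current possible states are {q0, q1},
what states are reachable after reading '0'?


Apply transition on '0' from each current state:
  d(q0, 0) = q3
  d(q1, 0) = q3

{q3}


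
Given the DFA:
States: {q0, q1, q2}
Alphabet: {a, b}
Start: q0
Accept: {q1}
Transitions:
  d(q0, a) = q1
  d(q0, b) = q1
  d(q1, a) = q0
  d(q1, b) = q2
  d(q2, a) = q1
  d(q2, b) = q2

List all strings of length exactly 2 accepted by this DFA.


All strings of length 2: 4 total
Accepted: 0

None


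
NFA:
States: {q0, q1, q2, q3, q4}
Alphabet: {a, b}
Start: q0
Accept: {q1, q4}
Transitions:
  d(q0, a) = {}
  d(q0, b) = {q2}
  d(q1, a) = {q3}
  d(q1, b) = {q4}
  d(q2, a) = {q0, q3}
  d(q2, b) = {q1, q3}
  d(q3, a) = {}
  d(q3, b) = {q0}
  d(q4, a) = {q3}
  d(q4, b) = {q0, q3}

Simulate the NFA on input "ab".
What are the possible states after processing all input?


Start: {q0}
  --a--> {}
  --b--> {}

{} (empty set, no valid transitions)


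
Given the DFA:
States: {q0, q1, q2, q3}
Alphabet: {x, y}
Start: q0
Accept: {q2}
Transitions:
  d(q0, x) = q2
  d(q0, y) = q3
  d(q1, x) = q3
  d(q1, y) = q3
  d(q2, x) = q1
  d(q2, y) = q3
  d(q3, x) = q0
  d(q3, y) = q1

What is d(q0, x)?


Looking up transition d(q0, x)

q2


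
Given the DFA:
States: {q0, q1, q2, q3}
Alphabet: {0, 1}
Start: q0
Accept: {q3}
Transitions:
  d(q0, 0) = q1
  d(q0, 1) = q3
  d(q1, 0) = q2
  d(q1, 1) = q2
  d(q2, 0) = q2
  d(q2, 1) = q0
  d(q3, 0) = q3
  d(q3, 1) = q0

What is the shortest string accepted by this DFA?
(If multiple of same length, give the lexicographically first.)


BFS by string length (lex-first path to each state shown):
  len 0: q0<-""
  len 1: q1<-"0", q3<-"1"
Found accept state at length 1.

"1"


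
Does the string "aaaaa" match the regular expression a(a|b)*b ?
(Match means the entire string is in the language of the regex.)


|string| = 5; first = 'a'; last = 'a'

No, "aaaaa" does not match a(a|b)*b


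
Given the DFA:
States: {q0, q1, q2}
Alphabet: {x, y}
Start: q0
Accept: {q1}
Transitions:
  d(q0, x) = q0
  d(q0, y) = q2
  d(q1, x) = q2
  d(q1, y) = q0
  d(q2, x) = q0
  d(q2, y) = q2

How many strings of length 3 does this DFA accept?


Enumerating all length-3 strings:
  "xxx" -> q0 [reject]
  "xxy" -> q2 [reject]
  "xyx" -> q0 [reject]
  "xyy" -> q2 [reject]
  "yxx" -> q0 [reject]
  "yxy" -> q2 [reject]
  "yyx" -> q0 [reject]
  "yyy" -> q2 [reject]

0 out of 8


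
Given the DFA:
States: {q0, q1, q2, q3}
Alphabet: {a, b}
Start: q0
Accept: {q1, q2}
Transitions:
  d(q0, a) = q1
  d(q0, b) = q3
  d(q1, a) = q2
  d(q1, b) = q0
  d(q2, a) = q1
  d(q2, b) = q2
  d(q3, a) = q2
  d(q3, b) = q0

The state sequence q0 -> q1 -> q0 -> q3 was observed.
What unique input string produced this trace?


Trace back each transition to find the symbol:
  q0 --[a]--> q1
  q1 --[b]--> q0
  q0 --[b]--> q3

"abb"


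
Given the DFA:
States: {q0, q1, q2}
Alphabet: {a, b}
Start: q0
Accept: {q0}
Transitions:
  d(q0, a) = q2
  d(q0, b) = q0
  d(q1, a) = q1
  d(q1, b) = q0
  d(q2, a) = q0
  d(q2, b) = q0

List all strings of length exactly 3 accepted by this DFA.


All strings of length 3: 8 total
Accepted: 5

"aab", "abb", "baa", "bab", "bbb"


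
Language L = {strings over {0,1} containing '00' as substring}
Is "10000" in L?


'00' occurs at index 1

Yes, "10000" is in L


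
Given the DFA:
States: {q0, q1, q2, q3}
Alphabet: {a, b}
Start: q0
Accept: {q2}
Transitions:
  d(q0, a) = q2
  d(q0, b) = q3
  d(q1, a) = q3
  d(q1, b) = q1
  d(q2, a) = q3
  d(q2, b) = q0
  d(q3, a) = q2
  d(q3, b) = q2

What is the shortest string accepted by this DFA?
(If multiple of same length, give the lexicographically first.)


BFS by string length (lex-first path to each state shown):
  len 0: q0<-""
  len 1: q2<-"a", q3<-"b"
Found accept state at length 1.

"a"


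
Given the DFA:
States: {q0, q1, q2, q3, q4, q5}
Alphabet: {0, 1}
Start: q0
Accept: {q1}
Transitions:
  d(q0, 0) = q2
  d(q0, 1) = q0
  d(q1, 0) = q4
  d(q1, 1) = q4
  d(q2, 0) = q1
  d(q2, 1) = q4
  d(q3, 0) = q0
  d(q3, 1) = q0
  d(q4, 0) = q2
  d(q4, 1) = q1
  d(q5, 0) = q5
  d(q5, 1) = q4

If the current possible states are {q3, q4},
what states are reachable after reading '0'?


Apply transition on '0' from each current state:
  d(q3, 0) = q0
  d(q4, 0) = q2

{q0, q2}


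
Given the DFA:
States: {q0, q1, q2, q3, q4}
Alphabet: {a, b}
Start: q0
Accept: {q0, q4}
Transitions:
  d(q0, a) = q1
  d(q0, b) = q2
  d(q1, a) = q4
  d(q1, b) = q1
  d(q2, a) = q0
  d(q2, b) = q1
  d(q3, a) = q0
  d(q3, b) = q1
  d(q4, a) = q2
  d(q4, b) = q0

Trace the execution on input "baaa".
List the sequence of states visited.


Input: baaa
d(q0, b) = q2
d(q2, a) = q0
d(q0, a) = q1
d(q1, a) = q4


q0 -> q2 -> q0 -> q1 -> q4


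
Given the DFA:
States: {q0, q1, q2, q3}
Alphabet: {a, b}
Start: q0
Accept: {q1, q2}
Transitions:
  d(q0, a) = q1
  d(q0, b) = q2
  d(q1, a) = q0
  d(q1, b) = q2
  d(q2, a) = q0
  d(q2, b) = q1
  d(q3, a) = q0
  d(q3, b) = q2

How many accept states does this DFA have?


Accept states listed: {q1, q2}
Counting: q1(1) q2(2)

2


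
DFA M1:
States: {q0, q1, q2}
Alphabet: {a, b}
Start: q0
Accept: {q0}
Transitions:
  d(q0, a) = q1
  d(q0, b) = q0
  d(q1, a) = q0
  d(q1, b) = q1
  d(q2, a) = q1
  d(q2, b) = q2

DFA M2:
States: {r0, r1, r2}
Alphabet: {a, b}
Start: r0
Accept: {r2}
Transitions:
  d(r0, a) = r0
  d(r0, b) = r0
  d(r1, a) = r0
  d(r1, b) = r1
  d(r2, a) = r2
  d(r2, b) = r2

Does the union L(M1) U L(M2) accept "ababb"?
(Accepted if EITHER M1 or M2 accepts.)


M1: final=q0 accepted=True
M2: final=r0 accepted=False

Yes, union accepts


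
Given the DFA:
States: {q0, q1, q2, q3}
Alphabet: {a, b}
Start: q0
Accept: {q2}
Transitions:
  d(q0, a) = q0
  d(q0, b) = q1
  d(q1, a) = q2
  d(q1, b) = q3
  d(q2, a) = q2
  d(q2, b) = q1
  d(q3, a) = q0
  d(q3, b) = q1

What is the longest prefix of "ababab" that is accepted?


Run the DFA, marking each prefix where the state is accepting:
  "" -> q0 [reject]
  "a" -> q0 [reject]
  "ab" -> q1 [reject]
  "aba" -> q2 [accept]
  "abab" -> q1 [reject]
  "ababa" -> q2 [accept]
  "ababab" -> q1 [reject]

"ababa"


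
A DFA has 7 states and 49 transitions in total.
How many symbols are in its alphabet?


Each state has exactly one transition per symbol.
|alphabet| = transitions / states = 49 / 7 = 7

7


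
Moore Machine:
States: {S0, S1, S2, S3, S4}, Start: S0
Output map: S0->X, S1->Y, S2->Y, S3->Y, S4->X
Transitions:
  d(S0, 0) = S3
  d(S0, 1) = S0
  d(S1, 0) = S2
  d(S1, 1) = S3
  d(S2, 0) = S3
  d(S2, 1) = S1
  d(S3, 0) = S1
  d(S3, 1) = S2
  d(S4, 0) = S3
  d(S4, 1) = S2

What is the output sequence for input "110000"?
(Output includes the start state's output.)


Start: S0 (output X)
  --1--> S0 (output X)
  --1--> S0 (output X)
  --0--> S3 (output Y)
  --0--> S1 (output Y)
  --0--> S2 (output Y)
  --0--> S3 (output Y)

"XXXYYYY"


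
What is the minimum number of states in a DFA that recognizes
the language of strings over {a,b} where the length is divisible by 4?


States track (length) mod 4.
Need 4 states: one per remainder 0..3; accept = remainder 0.

4


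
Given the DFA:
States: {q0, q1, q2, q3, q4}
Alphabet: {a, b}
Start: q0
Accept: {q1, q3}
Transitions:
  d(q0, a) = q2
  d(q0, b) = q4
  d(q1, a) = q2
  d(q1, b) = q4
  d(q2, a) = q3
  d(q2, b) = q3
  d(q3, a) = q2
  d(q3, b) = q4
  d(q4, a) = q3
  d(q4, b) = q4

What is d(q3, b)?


Looking up transition d(q3, b)

q4


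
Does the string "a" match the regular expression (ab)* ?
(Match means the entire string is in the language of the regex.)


|string| = 1; first = 'a'; last = 'a'

No, "a" does not match (ab)*


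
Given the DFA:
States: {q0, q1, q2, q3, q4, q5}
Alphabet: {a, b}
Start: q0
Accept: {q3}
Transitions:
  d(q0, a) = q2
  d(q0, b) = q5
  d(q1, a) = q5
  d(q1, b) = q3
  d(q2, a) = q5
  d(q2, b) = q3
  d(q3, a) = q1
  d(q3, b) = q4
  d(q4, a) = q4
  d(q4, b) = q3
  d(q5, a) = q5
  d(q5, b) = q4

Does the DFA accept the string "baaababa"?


Trace: q0 -> q5 -> q5 -> q5 -> q5 -> q4 -> q4 -> q3 -> q1
Final state: q1
Accept states: {q3}

No, rejected (final state q1 is not an accept state)


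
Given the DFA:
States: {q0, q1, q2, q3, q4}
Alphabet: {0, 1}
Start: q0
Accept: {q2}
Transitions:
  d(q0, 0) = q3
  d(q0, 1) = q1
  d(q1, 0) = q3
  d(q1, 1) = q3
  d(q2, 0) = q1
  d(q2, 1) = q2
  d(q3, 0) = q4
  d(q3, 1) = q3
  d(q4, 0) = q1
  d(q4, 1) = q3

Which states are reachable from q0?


BFS from q0:
  layer 0: {q0}
  layer 1: {q1, q3}
  layer 2: {q4}

{q0, q1, q3, q4}


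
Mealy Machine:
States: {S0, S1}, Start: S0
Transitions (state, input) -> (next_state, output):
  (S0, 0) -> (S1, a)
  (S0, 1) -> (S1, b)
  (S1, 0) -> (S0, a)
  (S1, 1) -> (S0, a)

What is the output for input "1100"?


Step-by-step:
  (S0, 1) -> (S1, b)
  (S1, 1) -> (S0, a)
  (S0, 0) -> (S1, a)
  (S1, 0) -> (S0, a)

"baaa"


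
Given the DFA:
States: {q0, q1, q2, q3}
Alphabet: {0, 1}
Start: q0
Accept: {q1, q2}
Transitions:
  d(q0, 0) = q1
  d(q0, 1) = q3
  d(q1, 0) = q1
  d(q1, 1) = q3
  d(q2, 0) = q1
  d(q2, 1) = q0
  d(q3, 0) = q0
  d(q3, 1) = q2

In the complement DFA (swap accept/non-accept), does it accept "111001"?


Trace: q0 -> q3 -> q2 -> q0 -> q1 -> q1 -> q3
Final: q3
Original accept: {q1, q2}
Complement: q3 is not in original accept

Yes, complement accepts (original rejects)


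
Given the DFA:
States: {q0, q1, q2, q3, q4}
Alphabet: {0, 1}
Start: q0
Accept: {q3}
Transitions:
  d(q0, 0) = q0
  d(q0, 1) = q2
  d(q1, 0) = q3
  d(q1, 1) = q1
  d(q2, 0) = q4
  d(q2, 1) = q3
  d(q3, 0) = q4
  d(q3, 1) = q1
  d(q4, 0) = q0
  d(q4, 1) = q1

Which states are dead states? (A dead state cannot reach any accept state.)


Forward reachability from each state:
  q0 -> reaches accept state q3 (live)
  q1 -> reaches accept state q3 (live)
  q2 -> reaches accept state q3 (live)
  q3 -> reaches accept state q3 (live)
  q4 -> reaches accept state q3 (live)

None (all states can reach an accept state)


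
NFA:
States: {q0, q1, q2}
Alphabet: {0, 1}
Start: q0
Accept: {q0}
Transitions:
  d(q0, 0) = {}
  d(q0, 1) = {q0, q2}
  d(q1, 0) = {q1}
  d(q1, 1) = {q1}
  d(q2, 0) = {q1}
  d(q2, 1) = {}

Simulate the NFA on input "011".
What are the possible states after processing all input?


Start: {q0}
  --0--> {}
  --1--> {}
  --1--> {}

{} (empty set, no valid transitions)


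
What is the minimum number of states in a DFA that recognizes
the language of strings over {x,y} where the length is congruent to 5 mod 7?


States track (length) mod 7.
Need 7 states: one per remainder 0..6; accept = remainder 5.

7


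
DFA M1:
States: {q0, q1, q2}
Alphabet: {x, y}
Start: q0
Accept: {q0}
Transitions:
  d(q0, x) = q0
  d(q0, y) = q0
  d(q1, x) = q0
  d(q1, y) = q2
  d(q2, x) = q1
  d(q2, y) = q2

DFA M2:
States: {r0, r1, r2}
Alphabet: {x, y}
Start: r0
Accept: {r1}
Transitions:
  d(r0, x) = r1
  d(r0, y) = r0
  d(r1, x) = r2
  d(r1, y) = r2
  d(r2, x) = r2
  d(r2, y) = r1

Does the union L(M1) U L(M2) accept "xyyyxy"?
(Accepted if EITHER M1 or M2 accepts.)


M1: final=q0 accepted=True
M2: final=r1 accepted=True

Yes, union accepts


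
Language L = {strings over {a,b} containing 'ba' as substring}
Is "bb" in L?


'ba' does not occur

No, "bb" is not in L


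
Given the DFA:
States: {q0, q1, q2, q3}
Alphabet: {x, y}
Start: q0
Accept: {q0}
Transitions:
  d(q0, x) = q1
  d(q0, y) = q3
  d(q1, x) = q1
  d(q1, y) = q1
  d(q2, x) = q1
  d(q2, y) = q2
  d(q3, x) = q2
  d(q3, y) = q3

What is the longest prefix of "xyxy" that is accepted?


Run the DFA, marking each prefix where the state is accepting:
  "" -> q0 [accept]
  "x" -> q1 [reject]
  "xy" -> q1 [reject]
  "xyx" -> q1 [reject]
  "xyxy" -> q1 [reject]

""


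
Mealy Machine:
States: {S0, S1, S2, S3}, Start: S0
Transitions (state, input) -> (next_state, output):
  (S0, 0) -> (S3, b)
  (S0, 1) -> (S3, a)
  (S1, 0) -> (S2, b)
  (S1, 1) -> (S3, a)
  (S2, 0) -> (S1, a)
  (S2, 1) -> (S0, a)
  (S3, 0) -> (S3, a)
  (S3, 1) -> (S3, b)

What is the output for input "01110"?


Step-by-step:
  (S0, 0) -> (S3, b)
  (S3, 1) -> (S3, b)
  (S3, 1) -> (S3, b)
  (S3, 1) -> (S3, b)
  (S3, 0) -> (S3, a)

"bbbba"


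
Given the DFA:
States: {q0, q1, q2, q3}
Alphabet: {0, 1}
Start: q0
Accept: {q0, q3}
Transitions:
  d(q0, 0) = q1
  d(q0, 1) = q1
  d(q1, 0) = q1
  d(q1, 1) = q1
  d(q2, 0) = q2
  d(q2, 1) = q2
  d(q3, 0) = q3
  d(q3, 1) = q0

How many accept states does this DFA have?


Accept states listed: {q0, q3}
Counting: q0(1) q3(2)

2


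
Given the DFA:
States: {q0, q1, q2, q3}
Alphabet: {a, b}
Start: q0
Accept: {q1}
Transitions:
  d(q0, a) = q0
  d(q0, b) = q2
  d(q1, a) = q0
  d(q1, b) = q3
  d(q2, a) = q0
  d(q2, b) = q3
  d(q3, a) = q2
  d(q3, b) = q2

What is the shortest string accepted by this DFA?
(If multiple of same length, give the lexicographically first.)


BFS by string length (lex-first path to each state shown):
  len 0: q0<-""
  len 1: q0<-"a", q2<-"b"
  len 2: q0<-"aa", q2<-"ab", q3<-"bb"
  len 3: q0<-"aaa", q2<-"aab", q3<-"abb"
  len 4: q0<-"aaaa", q2<-"aaab", q3<-"aabb"
  len 5: q0<-"aaaaa", q2<-"aaaab", q3<-"aaabb"
  len 6: q0<-"aaaaaa", q2<-"aaaaab", q3<-"aaaabb"
  len 7: q0<-"aaaaaaa", q2<-"aaaaaab", q3<-"aaaaabb"
  len 8: q0<-"aaaaaaaa", q2<-"aaaaaaab", q3<-"aaaaaabb"

No string accepted (empty language)


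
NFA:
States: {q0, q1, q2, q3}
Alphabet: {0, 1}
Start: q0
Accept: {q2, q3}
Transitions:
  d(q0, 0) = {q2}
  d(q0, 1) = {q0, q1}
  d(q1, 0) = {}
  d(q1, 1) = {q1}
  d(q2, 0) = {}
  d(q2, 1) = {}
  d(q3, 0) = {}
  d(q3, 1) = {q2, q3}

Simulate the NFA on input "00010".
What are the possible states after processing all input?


Start: {q0}
  --0--> {q2}
  --0--> {}
  --0--> {}
  --1--> {}
  --0--> {}

{} (empty set, no valid transitions)


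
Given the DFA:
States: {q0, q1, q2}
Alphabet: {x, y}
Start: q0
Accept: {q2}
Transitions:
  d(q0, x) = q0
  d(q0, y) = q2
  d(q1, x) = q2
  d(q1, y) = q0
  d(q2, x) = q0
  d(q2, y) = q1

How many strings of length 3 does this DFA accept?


Enumerating all length-3 strings:
  "xxx" -> q0 [reject]
  "xxy" -> q2 [accept]
  "xyx" -> q0 [reject]
  "xyy" -> q1 [reject]
  "yxx" -> q0 [reject]
  "yxy" -> q2 [accept]
  "yyx" -> q2 [accept]
  "yyy" -> q0 [reject]

3 out of 8


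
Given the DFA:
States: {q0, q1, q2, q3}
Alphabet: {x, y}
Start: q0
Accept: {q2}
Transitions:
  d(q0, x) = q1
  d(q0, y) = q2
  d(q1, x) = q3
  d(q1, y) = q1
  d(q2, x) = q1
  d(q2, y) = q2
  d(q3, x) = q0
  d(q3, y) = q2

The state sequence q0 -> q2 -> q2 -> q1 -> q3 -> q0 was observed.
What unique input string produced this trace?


Trace back each transition to find the symbol:
  q0 --[y]--> q2
  q2 --[y]--> q2
  q2 --[x]--> q1
  q1 --[x]--> q3
  q3 --[x]--> q0

"yyxxx"


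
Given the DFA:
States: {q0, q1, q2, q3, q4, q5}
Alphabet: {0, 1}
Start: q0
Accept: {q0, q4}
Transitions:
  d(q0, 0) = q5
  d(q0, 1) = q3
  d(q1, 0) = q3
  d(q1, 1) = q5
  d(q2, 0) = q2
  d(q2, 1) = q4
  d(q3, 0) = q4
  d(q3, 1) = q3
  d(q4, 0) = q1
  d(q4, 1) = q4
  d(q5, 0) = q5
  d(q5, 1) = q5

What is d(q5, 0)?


Looking up transition d(q5, 0)

q5


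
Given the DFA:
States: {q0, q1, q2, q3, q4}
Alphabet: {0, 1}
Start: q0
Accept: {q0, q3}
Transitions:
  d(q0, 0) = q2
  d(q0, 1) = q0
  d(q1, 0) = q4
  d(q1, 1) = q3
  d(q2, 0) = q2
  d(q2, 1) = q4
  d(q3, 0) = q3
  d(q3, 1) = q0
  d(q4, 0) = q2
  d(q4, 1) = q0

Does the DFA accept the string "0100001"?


Trace: q0 -> q2 -> q4 -> q2 -> q2 -> q2 -> q2 -> q4
Final state: q4
Accept states: {q0, q3}

No, rejected (final state q4 is not an accept state)


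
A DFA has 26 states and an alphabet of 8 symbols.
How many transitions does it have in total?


Each state has exactly one transition per symbol.
26 * 8 = 208

208


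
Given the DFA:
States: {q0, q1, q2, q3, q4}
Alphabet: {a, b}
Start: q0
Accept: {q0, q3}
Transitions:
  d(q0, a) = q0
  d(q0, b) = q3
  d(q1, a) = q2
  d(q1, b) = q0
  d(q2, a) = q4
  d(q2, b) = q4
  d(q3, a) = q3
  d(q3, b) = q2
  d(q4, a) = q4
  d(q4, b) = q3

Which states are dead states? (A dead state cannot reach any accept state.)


Forward reachability from each state:
  q0 -> reaches accept state q0 (live)
  q1 -> reaches accept state q0 (live)
  q2 -> reaches accept state q3 (live)
  q3 -> reaches accept state q3 (live)
  q4 -> reaches accept state q3 (live)

None (all states can reach an accept state)


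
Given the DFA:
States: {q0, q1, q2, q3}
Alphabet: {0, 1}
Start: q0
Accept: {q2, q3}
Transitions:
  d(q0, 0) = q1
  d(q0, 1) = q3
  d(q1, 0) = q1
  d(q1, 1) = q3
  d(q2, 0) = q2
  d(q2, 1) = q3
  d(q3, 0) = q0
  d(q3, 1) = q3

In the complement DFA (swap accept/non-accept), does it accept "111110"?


Trace: q0 -> q3 -> q3 -> q3 -> q3 -> q3 -> q0
Final: q0
Original accept: {q2, q3}
Complement: q0 is not in original accept

Yes, complement accepts (original rejects)


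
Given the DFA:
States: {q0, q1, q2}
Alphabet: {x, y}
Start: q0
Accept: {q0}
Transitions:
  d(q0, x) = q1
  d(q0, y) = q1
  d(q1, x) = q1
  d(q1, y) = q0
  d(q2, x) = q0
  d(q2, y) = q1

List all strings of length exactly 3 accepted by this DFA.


All strings of length 3: 8 total
Accepted: 2

"xxy", "yxy"


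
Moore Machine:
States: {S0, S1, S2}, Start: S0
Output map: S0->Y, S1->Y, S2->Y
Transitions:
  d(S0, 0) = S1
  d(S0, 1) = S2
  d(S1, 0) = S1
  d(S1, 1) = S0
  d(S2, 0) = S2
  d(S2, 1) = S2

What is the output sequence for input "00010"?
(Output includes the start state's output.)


Start: S0 (output Y)
  --0--> S1 (output Y)
  --0--> S1 (output Y)
  --0--> S1 (output Y)
  --1--> S0 (output Y)
  --0--> S1 (output Y)

"YYYYYY"


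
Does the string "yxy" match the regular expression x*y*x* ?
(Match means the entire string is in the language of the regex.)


|string| = 3; first = 'y'; last = 'y'

No, "yxy" does not match x*y*x*


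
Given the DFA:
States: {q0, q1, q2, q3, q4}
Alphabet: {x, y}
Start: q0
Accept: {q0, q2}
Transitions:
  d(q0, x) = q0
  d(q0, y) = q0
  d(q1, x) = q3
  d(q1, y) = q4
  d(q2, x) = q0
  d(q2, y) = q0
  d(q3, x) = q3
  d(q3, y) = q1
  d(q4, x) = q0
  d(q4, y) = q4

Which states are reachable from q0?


BFS from q0:
  layer 0: {q0}

{q0}


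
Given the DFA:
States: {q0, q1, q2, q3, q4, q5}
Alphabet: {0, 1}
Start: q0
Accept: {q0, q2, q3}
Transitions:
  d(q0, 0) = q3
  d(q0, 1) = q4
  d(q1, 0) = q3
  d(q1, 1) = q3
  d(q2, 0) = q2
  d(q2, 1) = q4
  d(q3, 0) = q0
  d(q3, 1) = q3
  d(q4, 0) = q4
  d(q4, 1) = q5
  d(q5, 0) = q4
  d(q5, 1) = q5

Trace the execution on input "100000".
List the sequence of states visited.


Input: 100000
d(q0, 1) = q4
d(q4, 0) = q4
d(q4, 0) = q4
d(q4, 0) = q4
d(q4, 0) = q4
d(q4, 0) = q4


q0 -> q4 -> q4 -> q4 -> q4 -> q4 -> q4


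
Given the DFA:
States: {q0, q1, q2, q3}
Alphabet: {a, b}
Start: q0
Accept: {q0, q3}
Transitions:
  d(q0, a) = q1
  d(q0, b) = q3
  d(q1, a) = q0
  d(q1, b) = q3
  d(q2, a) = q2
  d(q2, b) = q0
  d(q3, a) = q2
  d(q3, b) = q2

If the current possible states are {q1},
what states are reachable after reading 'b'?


Apply transition on 'b' from each current state:
  d(q1, b) = q3

{q3}


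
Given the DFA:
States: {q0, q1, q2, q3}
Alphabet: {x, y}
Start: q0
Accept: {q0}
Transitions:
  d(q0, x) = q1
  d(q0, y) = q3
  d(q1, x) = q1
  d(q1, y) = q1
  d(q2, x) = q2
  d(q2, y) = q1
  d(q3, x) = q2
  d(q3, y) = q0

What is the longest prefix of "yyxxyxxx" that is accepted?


Run the DFA, marking each prefix where the state is accepting:
  "" -> q0 [accept]
  "y" -> q3 [reject]
  "yy" -> q0 [accept]
  "yyx" -> q1 [reject]
  "yyxx" -> q1 [reject]
  "yyxxy" -> q1 [reject]
  "yyxxyx" -> q1 [reject]
  "yyxxyxx" -> q1 [reject]
  "yyxxyxxx" -> q1 [reject]

"yy"


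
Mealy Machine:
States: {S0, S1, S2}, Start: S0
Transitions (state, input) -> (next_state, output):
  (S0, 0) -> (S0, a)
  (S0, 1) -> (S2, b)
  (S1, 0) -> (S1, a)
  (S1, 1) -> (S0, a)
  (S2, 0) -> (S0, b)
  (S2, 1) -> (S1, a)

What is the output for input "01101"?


Step-by-step:
  (S0, 0) -> (S0, a)
  (S0, 1) -> (S2, b)
  (S2, 1) -> (S1, a)
  (S1, 0) -> (S1, a)
  (S1, 1) -> (S0, a)

"abaaa"


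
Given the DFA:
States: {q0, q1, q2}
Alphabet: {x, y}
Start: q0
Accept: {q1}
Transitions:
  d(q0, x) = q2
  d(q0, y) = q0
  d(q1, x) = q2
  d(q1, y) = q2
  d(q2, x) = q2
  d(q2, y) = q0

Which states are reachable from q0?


BFS from q0:
  layer 0: {q0}
  layer 1: {q2}

{q0, q2}


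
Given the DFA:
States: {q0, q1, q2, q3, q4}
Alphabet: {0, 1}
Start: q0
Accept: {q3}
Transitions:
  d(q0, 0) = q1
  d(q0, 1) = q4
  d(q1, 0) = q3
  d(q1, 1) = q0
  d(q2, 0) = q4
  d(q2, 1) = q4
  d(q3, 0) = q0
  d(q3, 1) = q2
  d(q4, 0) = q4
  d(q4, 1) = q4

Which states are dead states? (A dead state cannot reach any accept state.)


Forward reachability from each state:
  q0 -> reaches accept state q3 (live)
  q1 -> reaches accept state q3 (live)
  q2 -> reaches {q2, q4}, no accept state (dead)
  q3 -> reaches accept state q3 (live)
  q4 -> reaches {q4}, no accept state (dead)

{q2, q4}


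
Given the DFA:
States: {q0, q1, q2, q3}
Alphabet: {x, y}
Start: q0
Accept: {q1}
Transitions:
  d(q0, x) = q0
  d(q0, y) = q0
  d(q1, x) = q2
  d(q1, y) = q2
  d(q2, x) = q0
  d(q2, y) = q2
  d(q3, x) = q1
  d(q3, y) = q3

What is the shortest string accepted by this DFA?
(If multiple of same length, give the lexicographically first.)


BFS by string length (lex-first path to each state shown):
  len 0: q0<-""
  len 1: q0<-"x"
  len 2: q0<-"xx"
  len 3: q0<-"xxx"
  len 4: q0<-"xxxx"
  len 5: q0<-"xxxxx"
  len 6: q0<-"xxxxxx"
  len 7: q0<-"xxxxxxx"
  len 8: q0<-"xxxxxxxx"

No string accepted (empty language)


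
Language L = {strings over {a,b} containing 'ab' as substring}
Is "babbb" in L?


'ab' occurs at index 1

Yes, "babbb" is in L


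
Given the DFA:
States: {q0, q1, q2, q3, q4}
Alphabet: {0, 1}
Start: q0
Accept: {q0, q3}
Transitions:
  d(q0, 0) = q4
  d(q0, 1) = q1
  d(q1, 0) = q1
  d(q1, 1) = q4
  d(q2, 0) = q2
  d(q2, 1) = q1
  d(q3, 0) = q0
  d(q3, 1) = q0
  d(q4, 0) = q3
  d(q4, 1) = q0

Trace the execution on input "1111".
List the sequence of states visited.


Input: 1111
d(q0, 1) = q1
d(q1, 1) = q4
d(q4, 1) = q0
d(q0, 1) = q1


q0 -> q1 -> q4 -> q0 -> q1


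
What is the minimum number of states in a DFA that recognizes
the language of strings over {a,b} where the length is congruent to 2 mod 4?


States track (length) mod 4.
Need 4 states: one per remainder 0..3; accept = remainder 2.

4


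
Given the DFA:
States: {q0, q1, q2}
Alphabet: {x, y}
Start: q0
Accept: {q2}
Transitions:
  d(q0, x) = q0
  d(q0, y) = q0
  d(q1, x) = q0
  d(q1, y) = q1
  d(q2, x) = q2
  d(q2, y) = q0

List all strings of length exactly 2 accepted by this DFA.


All strings of length 2: 4 total
Accepted: 0

None


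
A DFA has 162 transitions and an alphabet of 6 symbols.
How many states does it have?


Each state has exactly one transition per symbol.
states = transitions / |alphabet| = 162 / 6 = 27

27


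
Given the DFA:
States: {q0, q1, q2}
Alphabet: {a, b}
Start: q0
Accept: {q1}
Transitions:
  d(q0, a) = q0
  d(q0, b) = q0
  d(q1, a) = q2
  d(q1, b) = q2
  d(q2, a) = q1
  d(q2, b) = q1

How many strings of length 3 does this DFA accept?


Enumerating all length-3 strings:
  "aaa" -> q0 [reject]
  "aab" -> q0 [reject]
  "aba" -> q0 [reject]
  "abb" -> q0 [reject]
  "baa" -> q0 [reject]
  "bab" -> q0 [reject]
  "bba" -> q0 [reject]
  "bbb" -> q0 [reject]

0 out of 8


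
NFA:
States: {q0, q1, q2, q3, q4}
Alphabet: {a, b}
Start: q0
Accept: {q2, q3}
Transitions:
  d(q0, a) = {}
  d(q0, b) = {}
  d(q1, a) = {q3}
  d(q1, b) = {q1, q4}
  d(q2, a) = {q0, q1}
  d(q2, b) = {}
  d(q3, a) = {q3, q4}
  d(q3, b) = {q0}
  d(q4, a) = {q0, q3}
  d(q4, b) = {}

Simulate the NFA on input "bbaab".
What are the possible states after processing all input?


Start: {q0}
  --b--> {}
  --b--> {}
  --a--> {}
  --a--> {}
  --b--> {}

{} (empty set, no valid transitions)


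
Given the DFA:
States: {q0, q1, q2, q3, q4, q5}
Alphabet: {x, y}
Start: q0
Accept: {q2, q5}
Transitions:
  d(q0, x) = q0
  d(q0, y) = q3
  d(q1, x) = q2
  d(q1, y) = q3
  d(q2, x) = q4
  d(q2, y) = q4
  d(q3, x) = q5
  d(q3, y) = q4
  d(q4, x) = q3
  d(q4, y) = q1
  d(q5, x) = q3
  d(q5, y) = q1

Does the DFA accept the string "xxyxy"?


Trace: q0 -> q0 -> q0 -> q3 -> q5 -> q1
Final state: q1
Accept states: {q2, q5}

No, rejected (final state q1 is not an accept state)


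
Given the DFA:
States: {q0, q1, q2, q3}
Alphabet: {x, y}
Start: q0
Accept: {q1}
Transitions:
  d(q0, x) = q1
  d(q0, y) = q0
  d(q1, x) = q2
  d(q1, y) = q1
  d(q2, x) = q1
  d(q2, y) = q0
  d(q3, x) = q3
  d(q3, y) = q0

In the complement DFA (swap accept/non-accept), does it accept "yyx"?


Trace: q0 -> q0 -> q0 -> q1
Final: q1
Original accept: {q1}
Complement: q1 is in original accept

No, complement rejects (original accepts)


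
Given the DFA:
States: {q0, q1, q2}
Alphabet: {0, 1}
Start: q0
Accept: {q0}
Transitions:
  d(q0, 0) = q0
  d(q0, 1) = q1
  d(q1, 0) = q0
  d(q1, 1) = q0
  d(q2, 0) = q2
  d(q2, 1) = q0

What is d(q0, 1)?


Looking up transition d(q0, 1)

q1


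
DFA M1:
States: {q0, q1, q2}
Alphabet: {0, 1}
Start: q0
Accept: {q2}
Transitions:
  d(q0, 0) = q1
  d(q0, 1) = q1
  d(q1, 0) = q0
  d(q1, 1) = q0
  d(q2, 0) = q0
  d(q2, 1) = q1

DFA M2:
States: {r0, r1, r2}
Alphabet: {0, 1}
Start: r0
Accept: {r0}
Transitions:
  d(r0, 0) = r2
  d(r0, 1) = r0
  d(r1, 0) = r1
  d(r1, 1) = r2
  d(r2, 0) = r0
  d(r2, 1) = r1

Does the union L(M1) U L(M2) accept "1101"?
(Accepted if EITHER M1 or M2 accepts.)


M1: final=q0 accepted=False
M2: final=r1 accepted=False

No, union rejects (neither accepts)


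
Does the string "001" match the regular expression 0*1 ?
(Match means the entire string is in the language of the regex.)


|string| = 3; first = '0'; last = '1'

Yes, "001" matches 0*1


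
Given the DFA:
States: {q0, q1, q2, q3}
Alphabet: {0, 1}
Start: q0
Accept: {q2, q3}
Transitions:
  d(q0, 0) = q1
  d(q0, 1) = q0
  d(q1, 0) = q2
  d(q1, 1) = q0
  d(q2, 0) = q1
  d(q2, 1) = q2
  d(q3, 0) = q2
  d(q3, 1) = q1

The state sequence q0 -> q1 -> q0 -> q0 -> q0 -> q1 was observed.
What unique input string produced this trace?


Trace back each transition to find the symbol:
  q0 --[0]--> q1
  q1 --[1]--> q0
  q0 --[1]--> q0
  q0 --[1]--> q0
  q0 --[0]--> q1

"01110"


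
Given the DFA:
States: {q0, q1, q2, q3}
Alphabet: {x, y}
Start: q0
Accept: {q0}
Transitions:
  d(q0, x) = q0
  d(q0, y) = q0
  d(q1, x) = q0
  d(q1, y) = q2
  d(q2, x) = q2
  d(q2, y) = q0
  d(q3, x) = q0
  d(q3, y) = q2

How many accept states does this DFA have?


Accept states listed: {q0}
Counting: q0(1)

1


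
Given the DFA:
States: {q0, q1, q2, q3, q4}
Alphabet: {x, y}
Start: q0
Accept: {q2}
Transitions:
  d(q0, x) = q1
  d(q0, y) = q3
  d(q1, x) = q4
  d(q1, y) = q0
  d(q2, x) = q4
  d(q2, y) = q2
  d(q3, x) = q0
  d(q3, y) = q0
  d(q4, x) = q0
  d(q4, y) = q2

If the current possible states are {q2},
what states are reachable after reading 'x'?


Apply transition on 'x' from each current state:
  d(q2, x) = q4

{q4}


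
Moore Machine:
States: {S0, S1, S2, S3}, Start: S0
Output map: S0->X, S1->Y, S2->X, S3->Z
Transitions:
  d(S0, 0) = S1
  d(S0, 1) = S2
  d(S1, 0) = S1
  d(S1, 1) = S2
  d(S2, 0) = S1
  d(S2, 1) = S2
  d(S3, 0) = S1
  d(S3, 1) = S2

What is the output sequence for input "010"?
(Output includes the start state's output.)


Start: S0 (output X)
  --0--> S1 (output Y)
  --1--> S2 (output X)
  --0--> S1 (output Y)

"XYXY"


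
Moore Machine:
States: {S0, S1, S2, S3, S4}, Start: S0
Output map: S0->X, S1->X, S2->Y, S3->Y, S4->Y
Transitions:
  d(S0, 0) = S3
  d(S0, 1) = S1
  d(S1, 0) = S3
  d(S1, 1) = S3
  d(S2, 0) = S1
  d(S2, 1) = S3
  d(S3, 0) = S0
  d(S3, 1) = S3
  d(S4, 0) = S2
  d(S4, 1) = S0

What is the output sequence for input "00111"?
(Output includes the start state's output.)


Start: S0 (output X)
  --0--> S3 (output Y)
  --0--> S0 (output X)
  --1--> S1 (output X)
  --1--> S3 (output Y)
  --1--> S3 (output Y)

"XYXXYY"


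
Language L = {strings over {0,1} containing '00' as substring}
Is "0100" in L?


'00' occurs at index 2

Yes, "0100" is in L


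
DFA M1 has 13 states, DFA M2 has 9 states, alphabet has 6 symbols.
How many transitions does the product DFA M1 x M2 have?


Product DFA has 13 * 9 = 117 states.
Each has 6 transitions: 117 * 6 = 702

702


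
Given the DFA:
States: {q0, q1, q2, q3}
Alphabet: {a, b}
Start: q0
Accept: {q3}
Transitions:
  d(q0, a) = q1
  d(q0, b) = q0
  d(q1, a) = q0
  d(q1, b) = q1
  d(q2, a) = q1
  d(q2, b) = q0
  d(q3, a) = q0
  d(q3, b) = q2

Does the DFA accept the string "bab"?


Trace: q0 -> q0 -> q1 -> q1
Final state: q1
Accept states: {q3}

No, rejected (final state q1 is not an accept state)


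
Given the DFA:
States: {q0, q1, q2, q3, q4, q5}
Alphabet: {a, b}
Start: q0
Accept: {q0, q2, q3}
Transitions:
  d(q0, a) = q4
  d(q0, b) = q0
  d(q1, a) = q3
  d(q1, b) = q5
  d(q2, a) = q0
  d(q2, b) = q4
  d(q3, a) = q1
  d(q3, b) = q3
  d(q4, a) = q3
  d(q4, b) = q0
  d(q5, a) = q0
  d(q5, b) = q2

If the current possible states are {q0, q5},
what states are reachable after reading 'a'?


Apply transition on 'a' from each current state:
  d(q0, a) = q4
  d(q5, a) = q0

{q0, q4}


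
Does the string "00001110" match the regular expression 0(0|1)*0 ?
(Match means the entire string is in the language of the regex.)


|string| = 8; first = '0'; last = '0'

Yes, "00001110" matches 0(0|1)*0


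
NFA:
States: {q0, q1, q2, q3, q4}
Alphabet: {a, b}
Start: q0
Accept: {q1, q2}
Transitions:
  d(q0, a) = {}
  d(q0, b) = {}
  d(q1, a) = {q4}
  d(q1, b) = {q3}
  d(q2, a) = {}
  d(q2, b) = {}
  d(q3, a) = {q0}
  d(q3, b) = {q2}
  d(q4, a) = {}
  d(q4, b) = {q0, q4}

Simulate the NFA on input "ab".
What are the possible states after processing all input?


Start: {q0}
  --a--> {}
  --b--> {}

{} (empty set, no valid transitions)


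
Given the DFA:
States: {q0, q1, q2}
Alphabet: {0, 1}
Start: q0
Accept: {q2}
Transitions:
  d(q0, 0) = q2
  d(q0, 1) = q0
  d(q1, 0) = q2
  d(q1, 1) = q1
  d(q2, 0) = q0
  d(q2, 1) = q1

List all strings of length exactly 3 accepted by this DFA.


All strings of length 3: 8 total
Accepted: 3

"000", "010", "110"


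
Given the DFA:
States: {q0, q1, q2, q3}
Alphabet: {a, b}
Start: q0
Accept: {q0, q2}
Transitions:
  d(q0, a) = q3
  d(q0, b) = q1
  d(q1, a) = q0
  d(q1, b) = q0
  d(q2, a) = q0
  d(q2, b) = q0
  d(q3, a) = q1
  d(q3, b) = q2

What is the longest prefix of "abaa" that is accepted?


Run the DFA, marking each prefix where the state is accepting:
  "" -> q0 [accept]
  "a" -> q3 [reject]
  "ab" -> q2 [accept]
  "aba" -> q0 [accept]
  "abaa" -> q3 [reject]

"aba"


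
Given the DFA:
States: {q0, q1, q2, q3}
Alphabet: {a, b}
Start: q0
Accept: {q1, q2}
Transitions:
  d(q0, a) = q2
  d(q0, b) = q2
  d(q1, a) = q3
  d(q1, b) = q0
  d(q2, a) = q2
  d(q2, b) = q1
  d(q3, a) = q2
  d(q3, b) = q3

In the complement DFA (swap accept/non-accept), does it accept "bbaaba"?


Trace: q0 -> q2 -> q1 -> q3 -> q2 -> q1 -> q3
Final: q3
Original accept: {q1, q2}
Complement: q3 is not in original accept

Yes, complement accepts (original rejects)


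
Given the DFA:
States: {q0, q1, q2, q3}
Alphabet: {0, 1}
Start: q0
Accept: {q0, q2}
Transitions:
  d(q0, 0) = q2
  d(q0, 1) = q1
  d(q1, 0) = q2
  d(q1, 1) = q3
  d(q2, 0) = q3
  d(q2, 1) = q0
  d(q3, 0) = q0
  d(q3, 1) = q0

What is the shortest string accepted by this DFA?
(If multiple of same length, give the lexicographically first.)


BFS by string length (lex-first path to each state shown):
  len 0: q0<-""
Found accept state at length 0.

"" (empty string)
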